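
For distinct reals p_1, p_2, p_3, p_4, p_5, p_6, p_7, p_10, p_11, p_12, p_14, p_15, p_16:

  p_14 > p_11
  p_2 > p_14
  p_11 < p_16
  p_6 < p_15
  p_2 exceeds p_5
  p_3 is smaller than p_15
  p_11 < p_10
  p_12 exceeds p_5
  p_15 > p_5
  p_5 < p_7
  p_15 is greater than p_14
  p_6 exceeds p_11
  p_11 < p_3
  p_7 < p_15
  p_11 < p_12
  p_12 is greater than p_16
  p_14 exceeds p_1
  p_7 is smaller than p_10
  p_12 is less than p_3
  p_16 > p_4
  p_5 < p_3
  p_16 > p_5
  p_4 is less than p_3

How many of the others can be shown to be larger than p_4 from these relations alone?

4

Directly above p_4: p_16, p_3.
One step further: p_12, p_15 (4 so far).
Nothing else is reachable above p_4; 4 in all.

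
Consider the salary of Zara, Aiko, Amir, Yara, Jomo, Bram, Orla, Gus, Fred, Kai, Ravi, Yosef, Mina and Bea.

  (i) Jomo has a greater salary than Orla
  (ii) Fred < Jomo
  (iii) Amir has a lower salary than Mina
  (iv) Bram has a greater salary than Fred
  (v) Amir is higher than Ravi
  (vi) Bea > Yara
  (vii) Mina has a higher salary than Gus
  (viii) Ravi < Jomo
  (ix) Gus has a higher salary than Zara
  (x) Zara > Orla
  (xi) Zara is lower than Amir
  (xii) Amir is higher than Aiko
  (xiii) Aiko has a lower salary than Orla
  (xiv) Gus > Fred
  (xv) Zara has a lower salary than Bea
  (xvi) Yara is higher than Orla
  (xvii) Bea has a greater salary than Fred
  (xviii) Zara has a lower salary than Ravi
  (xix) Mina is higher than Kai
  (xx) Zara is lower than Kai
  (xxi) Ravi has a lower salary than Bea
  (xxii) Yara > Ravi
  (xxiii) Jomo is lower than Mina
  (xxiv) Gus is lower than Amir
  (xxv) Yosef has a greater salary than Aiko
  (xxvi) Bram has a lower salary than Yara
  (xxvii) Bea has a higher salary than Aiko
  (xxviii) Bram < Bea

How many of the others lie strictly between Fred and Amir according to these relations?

The relations place Fred below Amir. An element lies strictly between them when it is forced above Fred and also forced below Amir.
Above Fred: {Bram, Yara, Bea, Jomo, Gus, Mina}. Below Amir: {Aiko, Orla, Zara, Ravi, Gus}.
Intersection: {Gus} — 1.

1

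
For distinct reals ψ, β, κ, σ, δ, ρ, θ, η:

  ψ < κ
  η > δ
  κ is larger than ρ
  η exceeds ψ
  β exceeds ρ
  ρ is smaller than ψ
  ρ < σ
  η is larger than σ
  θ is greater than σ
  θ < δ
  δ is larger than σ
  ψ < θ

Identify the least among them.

ρ

Chaining upward from ρ: directly above it, σ, ψ, β, κ; then θ, δ, η.
That covers every other element, and nothing is given below ρ, so ρ is the least.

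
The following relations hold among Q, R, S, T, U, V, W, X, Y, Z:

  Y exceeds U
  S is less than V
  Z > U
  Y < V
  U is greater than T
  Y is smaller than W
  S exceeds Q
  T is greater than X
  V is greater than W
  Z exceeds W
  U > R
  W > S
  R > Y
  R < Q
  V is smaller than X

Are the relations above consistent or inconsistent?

inconsistent

Chaining the given relations yields Y < R < Q < S < W < V < X < T < U, so Y < U. But one relation states U < Y. These cannot both hold.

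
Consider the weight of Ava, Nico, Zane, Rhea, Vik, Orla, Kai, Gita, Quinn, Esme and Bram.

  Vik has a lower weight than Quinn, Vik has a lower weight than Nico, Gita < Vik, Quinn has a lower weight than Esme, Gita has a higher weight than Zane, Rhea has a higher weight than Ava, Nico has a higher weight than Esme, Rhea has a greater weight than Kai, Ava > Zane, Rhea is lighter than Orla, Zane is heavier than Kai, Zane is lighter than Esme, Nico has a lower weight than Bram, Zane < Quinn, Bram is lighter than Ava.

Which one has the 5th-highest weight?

Nico

Chaining the given pairs: Kai < Zane < Gita < Vik < Quinn < Esme < Nico < Bram < Ava < Rhea < Orla.
Counting 5 from the largest end gives Nico.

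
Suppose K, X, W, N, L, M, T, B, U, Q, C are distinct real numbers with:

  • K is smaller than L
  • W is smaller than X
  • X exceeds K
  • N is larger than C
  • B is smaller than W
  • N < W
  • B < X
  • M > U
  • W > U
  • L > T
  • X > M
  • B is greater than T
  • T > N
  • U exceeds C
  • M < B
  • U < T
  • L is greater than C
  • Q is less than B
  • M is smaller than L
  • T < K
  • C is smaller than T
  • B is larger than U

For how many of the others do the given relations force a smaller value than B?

6

The elements the relations force below B are C, N, U, M, Q, T — no chain reaches any other.
That is 6.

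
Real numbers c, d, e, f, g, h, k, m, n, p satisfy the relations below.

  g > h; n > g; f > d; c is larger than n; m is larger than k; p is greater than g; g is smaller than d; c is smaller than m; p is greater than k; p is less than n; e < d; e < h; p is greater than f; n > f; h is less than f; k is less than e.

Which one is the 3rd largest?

n

Chaining the given pairs: k < e < h < g < d < f < p < n < c < m.
The 3rd largest is n.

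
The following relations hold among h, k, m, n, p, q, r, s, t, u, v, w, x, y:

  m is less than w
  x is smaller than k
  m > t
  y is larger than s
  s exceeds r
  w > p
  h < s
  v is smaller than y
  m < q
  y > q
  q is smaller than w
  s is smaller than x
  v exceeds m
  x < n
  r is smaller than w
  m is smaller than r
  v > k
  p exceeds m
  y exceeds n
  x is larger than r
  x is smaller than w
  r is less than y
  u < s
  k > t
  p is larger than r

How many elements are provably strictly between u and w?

The relations place u below w. An element lies strictly between them when it is forced above u and also forced below w.
Above u: {s, x, k, n, v, y}. Below w: {t, m, q, h, r, s, p, x}.
Intersection: {s, x} — 2.

2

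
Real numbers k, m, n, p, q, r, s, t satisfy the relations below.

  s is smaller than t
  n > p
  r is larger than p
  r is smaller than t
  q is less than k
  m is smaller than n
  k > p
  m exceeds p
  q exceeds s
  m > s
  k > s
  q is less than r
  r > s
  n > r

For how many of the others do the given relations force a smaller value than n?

5

From n the given relations immediately reach p, r, m.
From those, s, q — 5 in total.
No other element is forced below n by the given relations, so the count is 5.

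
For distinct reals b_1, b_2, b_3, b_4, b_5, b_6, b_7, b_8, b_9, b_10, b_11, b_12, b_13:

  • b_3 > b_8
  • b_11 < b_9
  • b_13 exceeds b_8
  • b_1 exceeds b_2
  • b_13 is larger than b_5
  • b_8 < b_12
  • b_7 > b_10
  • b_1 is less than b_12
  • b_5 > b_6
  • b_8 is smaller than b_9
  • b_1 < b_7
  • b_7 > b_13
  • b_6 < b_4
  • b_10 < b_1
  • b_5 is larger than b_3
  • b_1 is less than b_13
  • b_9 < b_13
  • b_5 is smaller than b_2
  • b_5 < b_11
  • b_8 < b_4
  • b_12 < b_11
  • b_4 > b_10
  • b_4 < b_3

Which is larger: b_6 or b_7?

b_7

Link the given pairs in sequence: b_6 < b_4; b_4 < b_3; b_3 < b_5; b_5 < b_2; b_2 < b_1; b_1 < b_12; b_12 < b_11; b_11 < b_9; b_9 < b_13; b_13 < b_7.
Together: b_6 < b_4 < b_3 < b_5 < b_2 < b_1 < b_12 < b_11 < b_9 < b_13 < b_7.
So b_6 < b_7; b_7 is the larger of the two.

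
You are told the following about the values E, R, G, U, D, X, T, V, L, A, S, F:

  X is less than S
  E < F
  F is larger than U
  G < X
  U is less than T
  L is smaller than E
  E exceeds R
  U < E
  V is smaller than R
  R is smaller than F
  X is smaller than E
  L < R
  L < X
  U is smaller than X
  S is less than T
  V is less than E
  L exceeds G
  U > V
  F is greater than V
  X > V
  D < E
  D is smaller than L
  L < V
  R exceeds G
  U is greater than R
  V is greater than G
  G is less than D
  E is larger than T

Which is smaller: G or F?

G

The relevant relations are G < D; D < L; L < V; V < R; R < U; U < X; X < S; S < T; T < E; E < F.
Chaining these gives G < D < L < V < R < U < X < S < T < E < F.
So G < F; G is the smaller of the two.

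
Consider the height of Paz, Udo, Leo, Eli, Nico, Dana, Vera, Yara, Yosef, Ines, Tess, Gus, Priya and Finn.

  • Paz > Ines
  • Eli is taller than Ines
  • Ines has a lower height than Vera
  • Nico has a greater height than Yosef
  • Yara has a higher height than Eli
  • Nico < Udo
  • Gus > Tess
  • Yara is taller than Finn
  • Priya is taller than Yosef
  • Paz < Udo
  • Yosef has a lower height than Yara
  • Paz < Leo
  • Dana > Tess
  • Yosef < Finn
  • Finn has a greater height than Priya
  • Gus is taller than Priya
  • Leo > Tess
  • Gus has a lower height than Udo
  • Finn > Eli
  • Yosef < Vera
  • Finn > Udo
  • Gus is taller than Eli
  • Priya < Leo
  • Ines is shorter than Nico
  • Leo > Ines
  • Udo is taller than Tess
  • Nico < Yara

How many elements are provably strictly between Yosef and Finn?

4

The relations place Yosef below Finn. An element lies strictly between them when it is forced above Yosef and also forced below Finn.
Above Yosef: {Priya, Nico, Gus, Udo, Vera, Leo, Yara}. Below Finn: {Ines, Eli, Priya, Tess, Nico, Gus, Paz, Udo}.
Intersection: {Priya, Nico, Gus, Udo} — 4.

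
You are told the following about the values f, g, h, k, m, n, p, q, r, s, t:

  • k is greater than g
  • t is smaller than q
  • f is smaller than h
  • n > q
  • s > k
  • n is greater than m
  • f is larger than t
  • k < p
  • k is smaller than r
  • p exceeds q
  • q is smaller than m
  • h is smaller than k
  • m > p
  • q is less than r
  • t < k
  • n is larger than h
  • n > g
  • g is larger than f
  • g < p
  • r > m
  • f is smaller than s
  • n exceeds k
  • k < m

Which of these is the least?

t

f is not least since t < f; h is not least since f < h; g is not least since f < g; q is not least since t < q; k is not least since t < k; p is not least since q < p; m is not least since k < m; n is not least since h < n; r is not least since q < r; s is not least since k < s.
Only t has nothing below it, so t is the least.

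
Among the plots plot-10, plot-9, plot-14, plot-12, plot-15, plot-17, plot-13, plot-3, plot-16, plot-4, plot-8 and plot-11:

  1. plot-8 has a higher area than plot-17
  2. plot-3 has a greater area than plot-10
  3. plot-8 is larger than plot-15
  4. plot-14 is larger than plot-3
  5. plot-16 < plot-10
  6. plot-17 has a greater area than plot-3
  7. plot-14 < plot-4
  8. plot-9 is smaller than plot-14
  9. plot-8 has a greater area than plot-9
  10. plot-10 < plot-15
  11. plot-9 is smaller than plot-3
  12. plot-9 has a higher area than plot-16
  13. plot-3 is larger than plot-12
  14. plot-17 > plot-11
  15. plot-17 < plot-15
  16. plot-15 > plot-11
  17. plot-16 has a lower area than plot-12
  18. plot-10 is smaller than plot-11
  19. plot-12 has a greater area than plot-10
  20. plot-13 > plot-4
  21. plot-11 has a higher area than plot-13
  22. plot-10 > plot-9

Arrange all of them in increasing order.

Nothing is placed below plot-16, so it is least; from there plot-16 < plot-9; plot-9 < plot-10; plot-10 < plot-12; plot-12 < plot-3; plot-3 < plot-14; plot-14 < plot-4; plot-4 < plot-13; plot-13 < plot-11; plot-11 < plot-17; plot-17 < plot-15; plot-15 < plot-8, each given directly.

plot-16 < plot-9 < plot-10 < plot-12 < plot-3 < plot-14 < plot-4 < plot-13 < plot-11 < plot-17 < plot-15 < plot-8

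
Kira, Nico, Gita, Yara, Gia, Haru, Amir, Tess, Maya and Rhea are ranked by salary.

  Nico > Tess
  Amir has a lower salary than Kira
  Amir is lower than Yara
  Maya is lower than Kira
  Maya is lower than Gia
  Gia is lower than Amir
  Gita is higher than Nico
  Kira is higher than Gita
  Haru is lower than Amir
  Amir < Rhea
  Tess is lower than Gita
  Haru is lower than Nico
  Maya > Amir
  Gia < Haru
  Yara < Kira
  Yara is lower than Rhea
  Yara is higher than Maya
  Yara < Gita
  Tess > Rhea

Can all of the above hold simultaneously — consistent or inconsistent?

inconsistent

Chaining the given relations yields Gia < Haru < Amir < Maya, so Gia < Maya. But one relation states Maya < Gia. These cannot both hold.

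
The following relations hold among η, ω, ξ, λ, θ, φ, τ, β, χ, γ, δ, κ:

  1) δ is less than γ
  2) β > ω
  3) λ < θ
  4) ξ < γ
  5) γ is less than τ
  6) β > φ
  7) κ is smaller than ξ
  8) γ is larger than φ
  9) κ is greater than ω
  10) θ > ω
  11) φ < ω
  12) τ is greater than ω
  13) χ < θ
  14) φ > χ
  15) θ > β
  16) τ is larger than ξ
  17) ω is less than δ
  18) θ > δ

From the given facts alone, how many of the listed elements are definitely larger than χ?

The elements the relations force above χ are φ, ω, κ, δ, β, ξ, γ, θ, τ — no chain reaches any other.
That is 9.

9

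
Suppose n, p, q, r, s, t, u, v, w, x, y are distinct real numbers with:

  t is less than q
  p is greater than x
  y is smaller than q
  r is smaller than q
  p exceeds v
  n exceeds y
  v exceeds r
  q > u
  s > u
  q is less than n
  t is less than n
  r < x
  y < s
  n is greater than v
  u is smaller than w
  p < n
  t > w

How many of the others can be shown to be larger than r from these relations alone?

5

From r the given relations immediately reach v, x, q.
From those, p, n — 5 in total.
Nothing else is reachable above r; 5 in all.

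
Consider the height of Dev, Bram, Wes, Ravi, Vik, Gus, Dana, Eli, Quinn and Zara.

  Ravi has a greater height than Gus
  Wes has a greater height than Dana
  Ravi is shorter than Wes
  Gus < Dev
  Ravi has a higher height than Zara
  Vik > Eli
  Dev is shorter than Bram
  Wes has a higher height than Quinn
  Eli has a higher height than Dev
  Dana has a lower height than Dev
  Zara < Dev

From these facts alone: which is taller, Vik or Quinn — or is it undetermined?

Following every chain through Quinn: above Quinn we get Wes.
Vik is not reached, and no chain runs the other way from Vik to Quinn.
So the given relations leave the order of Quinn and Vik undetermined.

undetermined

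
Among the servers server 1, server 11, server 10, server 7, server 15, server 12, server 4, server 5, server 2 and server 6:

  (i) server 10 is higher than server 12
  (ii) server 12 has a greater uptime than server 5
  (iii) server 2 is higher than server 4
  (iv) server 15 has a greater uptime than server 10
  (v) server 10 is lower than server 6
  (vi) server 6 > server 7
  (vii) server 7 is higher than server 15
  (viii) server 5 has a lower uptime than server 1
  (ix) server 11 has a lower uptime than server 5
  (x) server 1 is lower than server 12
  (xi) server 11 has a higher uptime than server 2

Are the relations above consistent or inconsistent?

consistent

Every relation is compatible with server 4 < server 2 < server 11 < server 5 < server 1 < server 12 < server 10 < server 15 < server 7 < server 6; the set is consistent.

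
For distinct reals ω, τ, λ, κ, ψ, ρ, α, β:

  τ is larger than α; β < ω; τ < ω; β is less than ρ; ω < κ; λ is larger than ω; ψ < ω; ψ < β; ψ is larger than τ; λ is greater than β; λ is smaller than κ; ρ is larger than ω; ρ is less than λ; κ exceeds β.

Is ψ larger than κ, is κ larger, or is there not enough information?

Following the relations from ψ: ψ < β < ω < ρ < λ < κ.
So κ is larger.

κ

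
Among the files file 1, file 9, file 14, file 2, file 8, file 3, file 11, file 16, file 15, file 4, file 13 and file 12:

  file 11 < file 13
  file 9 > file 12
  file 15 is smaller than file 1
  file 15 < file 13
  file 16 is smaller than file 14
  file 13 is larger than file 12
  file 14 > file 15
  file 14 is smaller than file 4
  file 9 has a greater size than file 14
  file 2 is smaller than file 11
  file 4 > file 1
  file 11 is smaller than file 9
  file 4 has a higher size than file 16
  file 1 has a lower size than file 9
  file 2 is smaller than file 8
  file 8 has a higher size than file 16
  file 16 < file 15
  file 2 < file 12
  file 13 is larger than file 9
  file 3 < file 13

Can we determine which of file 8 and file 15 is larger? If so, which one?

undetermined

Following every chain through file 15: above file 15 we get file 14, file 1, file 4, file 9, file 13; below file 15 we get file 16.
file 8 is not reached, and no chain runs the other way from file 8 to file 15.
So the given relations leave the order of file 15 and file 8 undetermined.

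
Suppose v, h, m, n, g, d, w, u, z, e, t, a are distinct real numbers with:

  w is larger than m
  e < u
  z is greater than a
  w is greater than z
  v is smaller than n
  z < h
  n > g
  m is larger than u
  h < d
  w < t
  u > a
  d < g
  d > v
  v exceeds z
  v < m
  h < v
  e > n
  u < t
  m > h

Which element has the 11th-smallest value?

Chaining the given pairs: a < z < h < v < d < g < n < e < u < m < w < t.
Counting 11 from the smallest end gives w.

w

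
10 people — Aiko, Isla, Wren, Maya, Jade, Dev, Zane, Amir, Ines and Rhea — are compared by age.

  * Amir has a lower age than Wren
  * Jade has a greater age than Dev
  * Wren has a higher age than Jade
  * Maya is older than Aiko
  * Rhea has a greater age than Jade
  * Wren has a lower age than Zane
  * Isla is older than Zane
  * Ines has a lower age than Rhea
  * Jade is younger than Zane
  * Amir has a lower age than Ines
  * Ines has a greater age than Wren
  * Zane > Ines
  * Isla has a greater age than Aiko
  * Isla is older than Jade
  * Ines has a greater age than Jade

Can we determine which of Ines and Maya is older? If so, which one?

Following every chain through Ines: above Ines we get Zane, Isla, Rhea; below Ines we get Dev, Jade, Amir, Wren.
Maya is not reached, and no chain runs the other way from Maya to Ines.
So the given relations leave the order of Ines and Maya undetermined.

undetermined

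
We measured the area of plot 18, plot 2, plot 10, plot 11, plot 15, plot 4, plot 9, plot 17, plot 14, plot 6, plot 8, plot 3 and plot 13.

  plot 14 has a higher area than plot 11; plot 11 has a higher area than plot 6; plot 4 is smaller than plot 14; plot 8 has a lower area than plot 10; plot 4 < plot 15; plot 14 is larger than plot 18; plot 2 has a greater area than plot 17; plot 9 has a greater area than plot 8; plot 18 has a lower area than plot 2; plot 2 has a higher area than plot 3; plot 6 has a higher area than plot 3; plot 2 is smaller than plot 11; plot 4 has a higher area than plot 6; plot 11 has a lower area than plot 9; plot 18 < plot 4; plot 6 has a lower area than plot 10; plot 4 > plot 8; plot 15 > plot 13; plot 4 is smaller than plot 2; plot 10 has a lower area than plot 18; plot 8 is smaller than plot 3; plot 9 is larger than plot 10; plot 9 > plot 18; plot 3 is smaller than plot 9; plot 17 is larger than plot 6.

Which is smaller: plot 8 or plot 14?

plot 8 < plot 3 and plot 3 < plot 6 give plot 8 < plot 6.
Then plot 6 < plot 10 extends the chain to plot 10.
Then plot 10 < plot 18 extends the chain to plot 18.
With plot 18 < plot 4: plot 8 < plot 3 < plot 6 < plot 10 < plot 18 < plot 4.
With plot 4 < plot 2: plot 8 < plot 3 < plot 6 < plot 10 < plot 18 < plot 4 < plot 2.
Then plot 2 < plot 11 extends the chain to plot 11.
With plot 11 < plot 14: plot 8 < plot 3 < plot 6 < plot 10 < plot 18 < plot 4 < plot 2 < plot 11 < plot 14.
So plot 8 < plot 14; plot 8 is the smaller of the two.

plot 8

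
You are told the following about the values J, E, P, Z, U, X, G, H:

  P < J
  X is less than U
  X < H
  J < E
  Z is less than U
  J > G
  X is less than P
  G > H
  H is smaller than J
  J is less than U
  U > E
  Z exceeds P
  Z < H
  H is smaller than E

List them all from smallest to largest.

Each adjacent pair is fixed by a given relation: X < P; P < Z; Z < H; H < G; G < J; J < E; E < U. Chaining them end to end gives the full order.

X < P < Z < H < G < J < E < U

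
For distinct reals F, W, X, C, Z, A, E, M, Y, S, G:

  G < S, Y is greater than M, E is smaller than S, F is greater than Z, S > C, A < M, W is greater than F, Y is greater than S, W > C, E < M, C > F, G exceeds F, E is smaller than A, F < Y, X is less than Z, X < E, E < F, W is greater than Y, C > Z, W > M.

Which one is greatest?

X is not greatest since X < E; Z is not greatest since Z < C; E is not greatest since E < M; A is not greatest since A < M; F is not greatest since F < Y; C is not greatest since C < S; G is not greatest since G < S; S is not greatest since S < Y; M is not greatest since M < Y; Y is not greatest since Y < W.
Only W has nothing above it, so W is the greatest.

W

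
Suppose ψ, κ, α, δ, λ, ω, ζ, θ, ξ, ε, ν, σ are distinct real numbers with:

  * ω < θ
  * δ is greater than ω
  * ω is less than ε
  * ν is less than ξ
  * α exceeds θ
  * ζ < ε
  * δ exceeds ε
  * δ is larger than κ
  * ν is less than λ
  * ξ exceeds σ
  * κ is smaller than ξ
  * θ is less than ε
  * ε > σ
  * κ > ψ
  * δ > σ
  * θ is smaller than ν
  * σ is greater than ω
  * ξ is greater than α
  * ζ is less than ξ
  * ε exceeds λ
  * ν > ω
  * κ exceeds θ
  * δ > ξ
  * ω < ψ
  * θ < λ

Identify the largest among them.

Chaining downward from δ: directly below it, ω, σ, κ, ε, ξ; then ψ, θ, ζ, α, ν, λ.
That covers every other element, and nothing is given above δ, so δ is the largest.

δ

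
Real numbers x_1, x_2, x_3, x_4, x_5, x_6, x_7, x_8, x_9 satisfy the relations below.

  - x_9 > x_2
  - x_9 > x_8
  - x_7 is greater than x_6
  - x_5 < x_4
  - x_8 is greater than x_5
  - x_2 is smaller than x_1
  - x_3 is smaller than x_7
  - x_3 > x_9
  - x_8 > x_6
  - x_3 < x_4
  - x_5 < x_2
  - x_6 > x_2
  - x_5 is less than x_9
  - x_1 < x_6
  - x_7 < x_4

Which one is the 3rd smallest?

The consecutive relations fix a unique order: x_5 < x_2 < x_1 < x_6 < x_8 < x_9 < x_3 < x_7 < x_4.
The 3rd smallest is x_1.

x_1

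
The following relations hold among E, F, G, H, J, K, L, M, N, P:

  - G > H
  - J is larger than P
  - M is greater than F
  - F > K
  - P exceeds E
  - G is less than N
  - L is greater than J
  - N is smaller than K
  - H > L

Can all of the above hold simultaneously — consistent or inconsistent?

consistent

The single ordering E < P < J < L < H < G < N < K < F < M satisfies every listed relation, so no contradiction arises.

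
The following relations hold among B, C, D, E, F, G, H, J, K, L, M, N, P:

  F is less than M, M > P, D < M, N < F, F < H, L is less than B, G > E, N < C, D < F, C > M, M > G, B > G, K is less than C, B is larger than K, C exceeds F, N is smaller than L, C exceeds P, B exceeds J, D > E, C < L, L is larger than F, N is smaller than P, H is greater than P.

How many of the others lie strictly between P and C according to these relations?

The relations place P below C. An element lies strictly between them when it is forced above P and also forced below C.
Above P: {M, H, L, B}. Below C: {E, N, D, F, G, M, K}.
Intersection: {M} — 1.

1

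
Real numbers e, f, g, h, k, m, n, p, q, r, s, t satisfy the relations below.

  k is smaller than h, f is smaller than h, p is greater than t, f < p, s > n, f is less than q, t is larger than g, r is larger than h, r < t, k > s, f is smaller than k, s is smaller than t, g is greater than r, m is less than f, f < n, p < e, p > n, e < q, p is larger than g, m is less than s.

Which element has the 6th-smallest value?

h

The consecutive relations fix a unique order: m < f < n < s < k < h < r < g < t < p < e < q.
Counting 6 from the smallest end gives h.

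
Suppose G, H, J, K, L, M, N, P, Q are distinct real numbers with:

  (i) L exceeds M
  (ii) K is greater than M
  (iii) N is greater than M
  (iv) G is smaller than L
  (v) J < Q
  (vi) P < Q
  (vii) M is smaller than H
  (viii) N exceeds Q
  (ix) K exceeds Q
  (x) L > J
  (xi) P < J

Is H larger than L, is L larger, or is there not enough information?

undetermined

Following every chain through H: below H we get M.
L is not reached, and no chain runs the other way from L to H.
So the given relations leave the order of H and L undetermined.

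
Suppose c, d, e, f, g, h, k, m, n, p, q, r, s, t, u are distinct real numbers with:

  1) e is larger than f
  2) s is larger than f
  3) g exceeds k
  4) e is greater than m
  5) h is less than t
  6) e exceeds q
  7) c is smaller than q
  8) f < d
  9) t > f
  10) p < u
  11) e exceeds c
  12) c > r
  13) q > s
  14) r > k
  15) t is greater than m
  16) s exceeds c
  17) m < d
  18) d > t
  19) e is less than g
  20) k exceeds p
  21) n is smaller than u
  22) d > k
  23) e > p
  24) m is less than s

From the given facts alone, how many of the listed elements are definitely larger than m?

6

Directly above m: s, t, e, d.
One step further: q, g (6 so far).
Nothing else is reachable above m; 6 in all.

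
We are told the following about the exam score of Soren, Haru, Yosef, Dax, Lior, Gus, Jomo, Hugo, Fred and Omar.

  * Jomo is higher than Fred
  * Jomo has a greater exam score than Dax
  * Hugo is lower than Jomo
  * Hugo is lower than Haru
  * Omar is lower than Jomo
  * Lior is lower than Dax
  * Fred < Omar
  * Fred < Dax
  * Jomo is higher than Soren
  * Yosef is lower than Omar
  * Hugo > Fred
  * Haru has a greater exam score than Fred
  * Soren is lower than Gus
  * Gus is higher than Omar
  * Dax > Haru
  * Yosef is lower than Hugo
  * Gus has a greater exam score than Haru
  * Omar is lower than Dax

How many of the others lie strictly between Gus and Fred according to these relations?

3

Chaining upward from Fred reaches: Hugo, Omar, Haru, Dax, Jomo.
Chaining downward from Gus reaches: Yosef, Hugo, Omar, Soren, Haru.
Strictly between Fred and Gus are those in both lists: Hugo, Omar, Haru — 3 elements.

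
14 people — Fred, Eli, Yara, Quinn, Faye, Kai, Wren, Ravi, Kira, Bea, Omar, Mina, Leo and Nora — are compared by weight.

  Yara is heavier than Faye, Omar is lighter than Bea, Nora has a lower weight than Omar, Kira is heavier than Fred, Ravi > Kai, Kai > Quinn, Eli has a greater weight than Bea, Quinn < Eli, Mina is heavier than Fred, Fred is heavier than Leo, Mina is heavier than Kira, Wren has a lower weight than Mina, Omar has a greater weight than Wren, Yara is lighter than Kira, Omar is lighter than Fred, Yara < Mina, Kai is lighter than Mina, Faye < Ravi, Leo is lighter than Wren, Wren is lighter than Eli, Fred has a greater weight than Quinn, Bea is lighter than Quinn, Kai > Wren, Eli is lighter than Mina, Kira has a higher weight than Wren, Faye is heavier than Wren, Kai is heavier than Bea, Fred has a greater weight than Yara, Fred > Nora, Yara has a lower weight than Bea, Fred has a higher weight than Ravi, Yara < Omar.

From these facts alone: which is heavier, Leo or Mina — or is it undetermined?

Mina

Leo < Wren and Wren < Faye give Leo < Faye.
With Faye < Yara: Leo < Wren < Faye < Yara.
With Yara < Omar: Leo < Wren < Faye < Yara < Omar.
Then Omar < Bea extends the chain to Bea.
With Bea < Quinn: Leo < Wren < Faye < Yara < Omar < Bea < Quinn.
Then Quinn < Kai extends the chain to Kai.
Then Kai < Ravi extends the chain to Ravi.
Then Ravi < Fred extends the chain to Fred.
With Fred < Kira: Leo < Wren < Faye < Yara < Omar < Bea < Quinn < Kai < Ravi < Fred < Kira.
With Kira < Mina: Leo < Wren < Faye < Yara < Omar < Bea < Quinn < Kai < Ravi < Fred < Kira < Mina.
So Mina is heavier.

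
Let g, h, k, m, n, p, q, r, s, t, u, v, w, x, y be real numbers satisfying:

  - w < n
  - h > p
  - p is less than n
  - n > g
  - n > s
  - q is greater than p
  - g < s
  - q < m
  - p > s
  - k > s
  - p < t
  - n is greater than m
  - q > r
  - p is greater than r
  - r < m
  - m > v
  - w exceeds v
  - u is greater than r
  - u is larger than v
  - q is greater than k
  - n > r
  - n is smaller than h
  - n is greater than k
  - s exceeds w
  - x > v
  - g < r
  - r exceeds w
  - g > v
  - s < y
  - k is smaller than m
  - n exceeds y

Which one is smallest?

Chaining upward from v: directly above it, g, w, u, m, x; then s, r, n; then y, p, k, q, h; then t.
That covers every other element, and nothing is given below v, so v is the smallest.

v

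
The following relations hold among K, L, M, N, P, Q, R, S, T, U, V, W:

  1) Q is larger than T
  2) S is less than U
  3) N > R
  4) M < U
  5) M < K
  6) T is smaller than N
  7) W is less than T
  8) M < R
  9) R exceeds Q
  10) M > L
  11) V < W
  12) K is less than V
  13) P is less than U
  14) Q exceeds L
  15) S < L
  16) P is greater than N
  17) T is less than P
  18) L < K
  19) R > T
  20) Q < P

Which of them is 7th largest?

Piecing the relations together gives one ordering: S < L < M < K < V < W < T < Q < R < N < P < U.
Counting 7 from the largest end gives W.

W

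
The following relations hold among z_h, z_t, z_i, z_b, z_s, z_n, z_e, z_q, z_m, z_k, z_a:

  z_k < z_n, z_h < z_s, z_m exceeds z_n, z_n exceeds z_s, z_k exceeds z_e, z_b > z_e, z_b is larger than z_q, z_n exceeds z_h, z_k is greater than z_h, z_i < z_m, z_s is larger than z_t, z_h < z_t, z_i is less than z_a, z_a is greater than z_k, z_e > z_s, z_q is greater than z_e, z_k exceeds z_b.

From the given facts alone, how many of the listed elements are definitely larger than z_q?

Directly above z_q: z_b.
One step further: z_k (2 so far).
One step further: z_n, z_a (4 so far).
One step further: z_m (5 so far).
Nothing else is reachable above z_q; 5 in all.

5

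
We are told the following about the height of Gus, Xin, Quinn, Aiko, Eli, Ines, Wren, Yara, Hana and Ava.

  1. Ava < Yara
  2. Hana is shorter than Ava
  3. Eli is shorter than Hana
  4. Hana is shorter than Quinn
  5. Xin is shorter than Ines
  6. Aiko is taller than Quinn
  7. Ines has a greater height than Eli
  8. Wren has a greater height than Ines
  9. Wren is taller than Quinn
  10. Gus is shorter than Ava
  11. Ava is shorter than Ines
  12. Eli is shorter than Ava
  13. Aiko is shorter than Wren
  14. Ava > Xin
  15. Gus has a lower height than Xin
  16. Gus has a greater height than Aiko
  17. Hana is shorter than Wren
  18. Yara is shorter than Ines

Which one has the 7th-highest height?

Aiko

Chaining the given pairs: Eli < Hana < Quinn < Aiko < Gus < Xin < Ava < Yara < Ines < Wren.
The 7th largest is Aiko.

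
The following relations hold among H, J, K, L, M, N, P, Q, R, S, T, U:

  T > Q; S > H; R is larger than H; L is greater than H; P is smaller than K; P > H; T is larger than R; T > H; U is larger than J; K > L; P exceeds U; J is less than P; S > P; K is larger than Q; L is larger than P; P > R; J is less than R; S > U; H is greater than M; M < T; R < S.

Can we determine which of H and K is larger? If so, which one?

K

Following the relations from H: H < R < P < L < K.
So K is larger.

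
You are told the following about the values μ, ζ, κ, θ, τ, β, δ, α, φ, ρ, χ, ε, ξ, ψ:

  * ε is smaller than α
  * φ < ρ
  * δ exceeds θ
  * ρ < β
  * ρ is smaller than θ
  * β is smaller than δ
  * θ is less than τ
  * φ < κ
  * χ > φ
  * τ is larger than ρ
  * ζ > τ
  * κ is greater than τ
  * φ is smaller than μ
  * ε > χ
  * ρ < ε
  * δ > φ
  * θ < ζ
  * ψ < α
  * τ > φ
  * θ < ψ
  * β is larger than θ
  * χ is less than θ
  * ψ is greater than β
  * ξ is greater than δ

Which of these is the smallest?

Chaining upward from φ: directly above it, ρ, χ, τ, δ, κ, μ; then θ, β, ξ, ε, ζ; then ψ, α.
That covers every other element, and nothing is given below φ, so φ is the smallest.

φ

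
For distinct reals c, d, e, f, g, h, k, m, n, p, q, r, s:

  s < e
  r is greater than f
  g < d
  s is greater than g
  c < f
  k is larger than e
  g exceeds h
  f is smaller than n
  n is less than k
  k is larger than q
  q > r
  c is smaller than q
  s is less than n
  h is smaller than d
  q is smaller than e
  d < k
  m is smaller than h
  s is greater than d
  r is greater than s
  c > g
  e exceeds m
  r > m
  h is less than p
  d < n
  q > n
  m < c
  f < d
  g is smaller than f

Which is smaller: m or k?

The relevant relations are m < h; h < g; g < c; c < f; f < d; d < s; s < n; n < q; q < e; e < k.
Chaining these gives m < h < g < c < f < d < s < n < q < e < k.
So m < k; m is the smaller of the two.

m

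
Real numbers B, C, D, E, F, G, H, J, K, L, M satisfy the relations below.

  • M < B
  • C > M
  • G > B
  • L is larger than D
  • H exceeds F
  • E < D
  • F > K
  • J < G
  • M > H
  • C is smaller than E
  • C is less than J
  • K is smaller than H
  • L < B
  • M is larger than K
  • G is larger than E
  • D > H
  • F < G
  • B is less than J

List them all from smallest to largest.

Nothing is placed below K, so it is least; from there K < F; F < H; H < M; M < C; C < E; E < D; D < L; L < B; B < J; J < G, each given directly.

K < F < H < M < C < E < D < L < B < J < G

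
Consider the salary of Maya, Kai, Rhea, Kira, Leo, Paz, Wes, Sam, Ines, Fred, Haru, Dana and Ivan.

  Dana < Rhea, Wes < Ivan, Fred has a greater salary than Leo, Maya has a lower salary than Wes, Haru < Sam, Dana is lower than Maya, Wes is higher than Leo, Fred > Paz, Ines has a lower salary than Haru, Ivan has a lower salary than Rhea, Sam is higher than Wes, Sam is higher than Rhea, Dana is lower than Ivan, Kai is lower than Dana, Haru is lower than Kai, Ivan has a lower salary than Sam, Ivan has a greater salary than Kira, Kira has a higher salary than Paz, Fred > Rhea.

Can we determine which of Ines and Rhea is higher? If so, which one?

Rhea

Ines < Haru and Haru < Kai give Ines < Kai.
Then Kai < Dana extends the chain to Dana.
With Dana < Maya: Ines < Haru < Kai < Dana < Maya.
With Maya < Wes: Ines < Haru < Kai < Dana < Maya < Wes.
Then Wes < Ivan extends the chain to Ivan.
Then Ivan < Rhea extends the chain to Rhea.
So Rhea is higher.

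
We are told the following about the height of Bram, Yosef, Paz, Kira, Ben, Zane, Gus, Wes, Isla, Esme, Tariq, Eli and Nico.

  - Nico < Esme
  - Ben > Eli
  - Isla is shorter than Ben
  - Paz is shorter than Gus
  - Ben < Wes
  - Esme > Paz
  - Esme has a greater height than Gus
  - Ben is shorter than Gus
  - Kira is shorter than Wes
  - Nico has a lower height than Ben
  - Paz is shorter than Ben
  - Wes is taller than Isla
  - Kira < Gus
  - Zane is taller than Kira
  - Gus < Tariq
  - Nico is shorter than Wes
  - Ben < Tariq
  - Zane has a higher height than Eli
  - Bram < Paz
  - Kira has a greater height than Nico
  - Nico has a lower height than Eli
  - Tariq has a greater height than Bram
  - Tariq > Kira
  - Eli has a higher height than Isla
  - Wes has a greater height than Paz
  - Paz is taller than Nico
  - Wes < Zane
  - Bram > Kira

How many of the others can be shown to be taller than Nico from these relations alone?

10

From Nico the given relations immediately reach Kira, Eli, Paz, Ben, Wes, Esme.
From those, Bram, Gus, Tariq, Zane — 10 in total.
Nothing else is reachable above Nico; 10 in all.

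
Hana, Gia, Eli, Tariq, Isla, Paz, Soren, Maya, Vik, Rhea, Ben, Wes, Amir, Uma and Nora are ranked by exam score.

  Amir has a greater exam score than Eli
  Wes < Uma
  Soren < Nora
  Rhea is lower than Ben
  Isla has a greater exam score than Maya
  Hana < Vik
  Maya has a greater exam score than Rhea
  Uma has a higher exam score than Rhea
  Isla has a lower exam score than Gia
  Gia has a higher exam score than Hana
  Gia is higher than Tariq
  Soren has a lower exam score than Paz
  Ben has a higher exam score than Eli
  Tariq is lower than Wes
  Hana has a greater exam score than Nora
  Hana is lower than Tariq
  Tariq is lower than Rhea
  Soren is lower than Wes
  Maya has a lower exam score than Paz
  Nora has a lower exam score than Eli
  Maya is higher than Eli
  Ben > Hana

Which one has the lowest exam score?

Nora is not least since Soren < Nora; Eli is not least since Nora < Eli; Hana is not least since Nora < Hana; Tariq is not least since Hana < Tariq; Rhea is not least since Tariq < Rhea; Maya is not least since Rhea < Maya; Isla is not least since Maya < Isla; Paz is not least since Soren < Paz; Gia is not least since Tariq < Gia; Amir is not least since Eli < Amir; Vik is not least since Hana < Vik; Wes is not least since Tariq < Wes; Uma is not least since Wes < Uma; Ben is not least since Eli < Ben.
Only Soren has nothing below it, so Soren is the lowest exam score.

Soren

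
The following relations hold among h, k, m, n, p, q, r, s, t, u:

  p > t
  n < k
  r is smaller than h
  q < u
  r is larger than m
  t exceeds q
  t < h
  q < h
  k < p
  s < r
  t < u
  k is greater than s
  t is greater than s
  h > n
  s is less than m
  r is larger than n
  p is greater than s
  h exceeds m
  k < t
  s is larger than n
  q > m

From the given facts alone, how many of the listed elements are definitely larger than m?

The elements the relations force above m are q, t, u, r, h, p — no chain reaches any other.
That is 6.

6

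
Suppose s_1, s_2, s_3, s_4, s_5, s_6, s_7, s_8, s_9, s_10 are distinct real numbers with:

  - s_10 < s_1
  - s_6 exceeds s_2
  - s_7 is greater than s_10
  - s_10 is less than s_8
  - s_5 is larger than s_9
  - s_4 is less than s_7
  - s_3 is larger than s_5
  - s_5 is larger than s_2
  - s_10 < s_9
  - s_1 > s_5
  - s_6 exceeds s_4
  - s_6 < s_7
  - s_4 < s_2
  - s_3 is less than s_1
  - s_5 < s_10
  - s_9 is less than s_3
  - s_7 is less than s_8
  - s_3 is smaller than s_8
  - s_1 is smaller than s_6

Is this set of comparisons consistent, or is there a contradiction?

inconsistent

We have s_9 < s_5 stated directly, yet also s_5 < s_10 < s_9 by chaining the others — so s_5 < s_9. Contradiction.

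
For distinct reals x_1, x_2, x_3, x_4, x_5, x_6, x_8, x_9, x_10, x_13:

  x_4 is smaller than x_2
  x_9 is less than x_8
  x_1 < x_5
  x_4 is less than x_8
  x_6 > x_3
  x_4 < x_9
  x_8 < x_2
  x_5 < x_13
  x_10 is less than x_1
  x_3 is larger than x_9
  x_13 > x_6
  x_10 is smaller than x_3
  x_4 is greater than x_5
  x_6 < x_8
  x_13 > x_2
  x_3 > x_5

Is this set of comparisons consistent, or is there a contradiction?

consistent

Every relation is compatible with x_10 < x_1 < x_5 < x_4 < x_9 < x_3 < x_6 < x_8 < x_2 < x_13; the set is consistent.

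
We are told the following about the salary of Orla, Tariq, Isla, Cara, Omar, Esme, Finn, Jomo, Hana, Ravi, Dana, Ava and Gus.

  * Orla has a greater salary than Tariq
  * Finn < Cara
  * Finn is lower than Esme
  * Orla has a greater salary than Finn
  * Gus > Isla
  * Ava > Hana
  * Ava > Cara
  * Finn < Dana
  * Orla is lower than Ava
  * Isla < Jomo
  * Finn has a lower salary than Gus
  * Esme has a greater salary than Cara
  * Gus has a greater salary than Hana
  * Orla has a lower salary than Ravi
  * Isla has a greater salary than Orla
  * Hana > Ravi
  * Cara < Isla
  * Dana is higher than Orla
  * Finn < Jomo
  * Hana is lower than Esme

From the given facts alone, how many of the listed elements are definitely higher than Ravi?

4

Directly above Ravi: Hana.
One step further: Esme, Gus, Ava (4 so far).
Nothing else is reachable above Ravi; 4 in all.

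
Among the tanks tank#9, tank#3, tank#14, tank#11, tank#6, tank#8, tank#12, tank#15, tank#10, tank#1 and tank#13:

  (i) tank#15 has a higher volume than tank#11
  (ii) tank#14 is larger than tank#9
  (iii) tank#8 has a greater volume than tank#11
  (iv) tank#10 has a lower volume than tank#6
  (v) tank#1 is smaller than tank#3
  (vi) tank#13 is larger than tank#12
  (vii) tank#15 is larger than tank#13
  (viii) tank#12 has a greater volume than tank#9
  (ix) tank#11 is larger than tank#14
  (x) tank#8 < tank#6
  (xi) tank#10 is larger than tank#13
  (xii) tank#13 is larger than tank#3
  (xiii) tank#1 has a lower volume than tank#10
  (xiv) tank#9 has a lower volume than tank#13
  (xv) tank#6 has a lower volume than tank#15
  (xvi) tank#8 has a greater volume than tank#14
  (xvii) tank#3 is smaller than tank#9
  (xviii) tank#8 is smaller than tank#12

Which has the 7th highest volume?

tank#11

Piecing the relations together gives one ordering: tank#1 < tank#3 < tank#9 < tank#14 < tank#11 < tank#8 < tank#12 < tank#13 < tank#10 < tank#6 < tank#15.
The 7th largest is tank#11.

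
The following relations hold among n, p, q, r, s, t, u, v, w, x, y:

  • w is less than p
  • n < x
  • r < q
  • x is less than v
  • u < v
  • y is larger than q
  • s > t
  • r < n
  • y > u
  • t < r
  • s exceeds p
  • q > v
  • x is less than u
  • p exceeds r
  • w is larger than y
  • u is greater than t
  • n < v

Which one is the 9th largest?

Piecing the relations together gives one ordering: t < r < n < x < u < v < q < y < w < p < s.
The 9th largest is n.

n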